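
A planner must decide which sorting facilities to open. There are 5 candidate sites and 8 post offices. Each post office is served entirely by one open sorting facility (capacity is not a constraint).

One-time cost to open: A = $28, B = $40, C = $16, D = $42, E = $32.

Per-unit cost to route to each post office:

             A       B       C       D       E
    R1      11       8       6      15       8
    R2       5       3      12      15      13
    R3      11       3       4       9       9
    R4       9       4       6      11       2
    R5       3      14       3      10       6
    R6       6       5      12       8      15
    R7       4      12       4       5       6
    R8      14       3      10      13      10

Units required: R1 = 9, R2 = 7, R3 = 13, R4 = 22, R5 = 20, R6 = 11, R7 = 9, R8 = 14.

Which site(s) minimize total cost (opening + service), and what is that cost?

Open B, C and E; minimum total cost 439.

For any fixed open set, each post office goes to its cheapest open site; total = fixed + service.
{B, C, E}: R1→C 6·9=54, R2→B 3·7=21, R3→B 3·13=39, R4→E 2·22=44, R5→C 3·20=60, R6→B 5·11=55, R7→C 4·9=36, R8→B 3·14=42. Service 351; fixed 88; total 439.
{B, C}: service 395 + fixed 56 = 451
{A, B, C, E}: service 351 + fixed 116 = 467
{A, B, C, D, E}: R1→C 6·9=54, R2→B 3·7=21, R3→B 3·13=39, R4→E 2·22=44, R5→A 3·20=60, R6→B 5·11=55, R7→A 4·9=36, R8→B 3·14=42. Service 351; fixed 158; total 509.
No other subset beats 439.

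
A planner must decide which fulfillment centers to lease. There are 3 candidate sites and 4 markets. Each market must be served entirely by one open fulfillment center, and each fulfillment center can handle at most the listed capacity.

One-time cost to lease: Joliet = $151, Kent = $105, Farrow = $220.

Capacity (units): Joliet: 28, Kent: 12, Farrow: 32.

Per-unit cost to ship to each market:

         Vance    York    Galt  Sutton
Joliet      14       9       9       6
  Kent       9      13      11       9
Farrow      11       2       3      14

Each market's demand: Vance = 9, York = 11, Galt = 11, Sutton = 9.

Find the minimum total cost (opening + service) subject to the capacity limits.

Minimum total cost: 560

Open {Kent, Farrow}: Vance→Farrow 11·9=99, York→Farrow 2·11=22, Galt→Farrow 3·11=33, Sutton→Kent 9·9=81.
Loads: Kent carries 9/12, Farrow carries 31/32. Service 235; fixed 325; total 560.
Next best feasible plan costs 579.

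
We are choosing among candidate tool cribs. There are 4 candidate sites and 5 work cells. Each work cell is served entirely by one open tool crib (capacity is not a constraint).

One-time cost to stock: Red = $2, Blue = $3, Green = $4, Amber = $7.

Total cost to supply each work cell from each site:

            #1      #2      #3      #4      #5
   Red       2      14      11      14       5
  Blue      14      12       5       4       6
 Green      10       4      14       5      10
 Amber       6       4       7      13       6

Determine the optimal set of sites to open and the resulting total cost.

For any fixed open set, each work cell goes to its cheapest open site; total = fixed + service.
{Red, Blue, Green}: #1→Red 2, #2→Green 4, #3→Blue 5, #4→Blue 4, #5→Red 5. Service 20; fixed 9; total 29.
{Red, Blue, Amber}: service 20 + fixed 12 = 32
{Red, Blue}: service 28 + fixed 5 = 33
{Red, Blue, Green, Amber}: service 20 + fixed 16 = 36
No other subset beats 29.

Open Red, Blue and Green; minimum total cost 29.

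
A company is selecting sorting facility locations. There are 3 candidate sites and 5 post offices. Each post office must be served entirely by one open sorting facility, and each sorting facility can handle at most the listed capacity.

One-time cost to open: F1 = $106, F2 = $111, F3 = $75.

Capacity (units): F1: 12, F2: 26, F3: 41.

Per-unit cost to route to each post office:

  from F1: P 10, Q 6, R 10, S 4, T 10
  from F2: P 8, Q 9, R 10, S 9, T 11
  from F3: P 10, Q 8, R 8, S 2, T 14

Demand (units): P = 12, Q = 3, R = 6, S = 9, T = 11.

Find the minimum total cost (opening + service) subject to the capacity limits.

Minimum total cost: 439

Open {F3}: P→F3 10·12=120, Q→F3 8·3=24, R→F3 8·6=48, S→F3 2·9=18, T→F3 14·11=154.
Loads: F3 carries 41/41. Service 364; fixed 75; total 439.
Next best feasible plan costs 493.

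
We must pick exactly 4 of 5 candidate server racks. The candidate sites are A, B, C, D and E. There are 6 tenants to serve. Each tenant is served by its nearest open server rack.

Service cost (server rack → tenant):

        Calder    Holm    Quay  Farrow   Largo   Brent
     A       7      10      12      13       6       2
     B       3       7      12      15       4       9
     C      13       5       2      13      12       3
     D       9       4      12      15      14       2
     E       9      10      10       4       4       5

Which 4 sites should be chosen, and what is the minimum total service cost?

Choose B, C, D and E; total service cost 19.

With exactly 4 open, each tenant uses its cheapest among the chosen.
{B, C, D, E}: Calder→B 3, Holm→D 4, Quay→C 2, Farrow→E 4, Largo→B 4, Brent→D 2. Service cost 19.
{A, B, C, E}: service cost 20
{A, C, D, E}: service cost 23
Among all 5 size-4 choices, {B, C, D, E} is lowest.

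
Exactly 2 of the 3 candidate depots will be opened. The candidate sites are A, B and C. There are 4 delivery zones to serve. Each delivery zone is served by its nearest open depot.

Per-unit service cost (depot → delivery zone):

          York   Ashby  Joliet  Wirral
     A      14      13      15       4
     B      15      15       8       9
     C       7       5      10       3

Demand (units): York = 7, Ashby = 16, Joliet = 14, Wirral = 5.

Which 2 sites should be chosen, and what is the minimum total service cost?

With exactly 2 open, each delivery zone uses its cheapest among the chosen.
{B, C}: York→C 7·7=49, Ashby→C 5·16=80, Joliet→B 8·14=112, Wirral→C 3·5=15. Service cost 256.
{A, C}: service cost 284
{A, B}: service cost 438
Among all 3 size-2 choices, {B, C} is lowest.

Choose B and C; total service cost 256.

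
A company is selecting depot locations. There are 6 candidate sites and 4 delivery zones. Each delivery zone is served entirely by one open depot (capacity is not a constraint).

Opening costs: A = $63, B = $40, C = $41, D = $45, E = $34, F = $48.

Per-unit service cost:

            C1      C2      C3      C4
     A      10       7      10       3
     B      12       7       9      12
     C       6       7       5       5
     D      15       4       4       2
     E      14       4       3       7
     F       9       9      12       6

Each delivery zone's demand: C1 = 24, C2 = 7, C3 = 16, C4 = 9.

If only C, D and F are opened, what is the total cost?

Total cost: 388

Each delivery zone is assigned to its cheapest site among the open ones.
{C, D, F}: C1→C 6·24=144, C2→D 4·7=28, C3→D 4·16=64, C4→D 2·9=18. Service 254; fixed 134; total 388.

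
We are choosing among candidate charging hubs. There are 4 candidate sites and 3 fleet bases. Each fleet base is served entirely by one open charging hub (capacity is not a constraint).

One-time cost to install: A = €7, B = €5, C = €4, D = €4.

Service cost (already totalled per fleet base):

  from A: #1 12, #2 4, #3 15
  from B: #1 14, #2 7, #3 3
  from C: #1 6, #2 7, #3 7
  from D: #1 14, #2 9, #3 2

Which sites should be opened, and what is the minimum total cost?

For any fixed open set, each fleet base goes to its cheapest open site; total = fixed + service.
{C, D}: #1→C 6, #2→C 7, #3→D 2. Service 15; fixed 8; total 23.
{C}: service 20 + fixed 4 = 24
{B, C}: #1→C 6, #2→B 7, #3→B 3. Service 16; fixed 9; total 25.
{A, B, C, D}: #1→C 6, #2→A 4, #3→D 2. Service 12; fixed 20; total 32.
No other subset beats 23.

Open C and D; minimum total cost 23.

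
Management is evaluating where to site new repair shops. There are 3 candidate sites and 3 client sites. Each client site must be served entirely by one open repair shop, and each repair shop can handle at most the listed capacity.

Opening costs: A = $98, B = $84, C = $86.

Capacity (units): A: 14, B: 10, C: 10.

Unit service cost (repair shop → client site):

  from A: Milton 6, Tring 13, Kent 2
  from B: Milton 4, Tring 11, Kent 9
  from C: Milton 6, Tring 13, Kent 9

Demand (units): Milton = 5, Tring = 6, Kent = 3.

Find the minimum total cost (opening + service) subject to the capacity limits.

Open {A}: Milton→A 6·5=30, Tring→A 13·6=78, Kent→A 2·3=6.
Loads: A carries 14/14. Service 114; fixed 98; total 212.
Next best feasible plan costs 284.

Minimum total cost: 212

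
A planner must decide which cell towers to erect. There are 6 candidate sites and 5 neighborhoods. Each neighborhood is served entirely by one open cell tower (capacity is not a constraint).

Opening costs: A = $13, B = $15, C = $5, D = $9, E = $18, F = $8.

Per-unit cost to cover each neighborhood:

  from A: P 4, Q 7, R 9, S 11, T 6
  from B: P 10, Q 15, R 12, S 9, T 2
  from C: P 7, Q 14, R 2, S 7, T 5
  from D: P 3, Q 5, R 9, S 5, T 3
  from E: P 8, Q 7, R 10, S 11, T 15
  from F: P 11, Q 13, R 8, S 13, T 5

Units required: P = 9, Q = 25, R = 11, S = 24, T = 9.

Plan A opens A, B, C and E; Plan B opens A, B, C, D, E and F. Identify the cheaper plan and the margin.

Plan B is cheaper by 90.

Plan A: {A, B, C, E}: P→A 4·9=36, Q→A 7·25=175, R→C 2·11=22, S→C 7·24=168, T→B 2·9=18. Service 419; fixed 51; total 470.
Plan B: {A, B, C, D, E, F}: P→D 3·9=27, Q→D 5·25=125, R→C 2·11=22, S→D 5·24=120, T→B 2·9=18. Service 312; fixed 68; total 380.
Difference: |470 − 380| = 90.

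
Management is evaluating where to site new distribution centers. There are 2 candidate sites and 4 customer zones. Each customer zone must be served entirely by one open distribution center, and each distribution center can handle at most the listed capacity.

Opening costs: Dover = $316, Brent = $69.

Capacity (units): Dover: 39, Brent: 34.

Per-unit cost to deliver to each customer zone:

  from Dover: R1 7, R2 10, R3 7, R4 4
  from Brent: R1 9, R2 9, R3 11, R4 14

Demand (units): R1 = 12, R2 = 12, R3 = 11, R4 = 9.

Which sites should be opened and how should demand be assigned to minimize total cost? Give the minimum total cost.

Minimum total cost: 690

Open {Dover, Brent}: R1→Dover 7·12=84, R2→Brent 9·12=108, R3→Dover 7·11=77, R4→Dover 4·9=36.
Loads: Dover carries 32/39, Brent carries 12/34. Service 305; fixed 385; total 690.
Next best feasible plan costs 714.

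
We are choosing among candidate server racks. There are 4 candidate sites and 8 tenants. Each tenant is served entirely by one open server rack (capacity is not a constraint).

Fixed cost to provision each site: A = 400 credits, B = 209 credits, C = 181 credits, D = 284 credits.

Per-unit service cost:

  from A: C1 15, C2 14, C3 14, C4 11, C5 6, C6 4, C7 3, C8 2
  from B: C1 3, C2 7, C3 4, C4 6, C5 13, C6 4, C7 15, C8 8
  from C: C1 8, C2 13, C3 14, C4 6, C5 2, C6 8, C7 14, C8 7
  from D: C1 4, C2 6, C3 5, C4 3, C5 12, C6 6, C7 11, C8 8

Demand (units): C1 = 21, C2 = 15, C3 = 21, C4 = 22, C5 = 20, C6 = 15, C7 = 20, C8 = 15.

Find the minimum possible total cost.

Minimum total cost: 1259

For any fixed open set, each tenant goes to its cheapest open site; total = fixed + service.
{B, C}: C1→B 3·21=63, C2→B 7·15=105, C3→B 4·21=84, C4→B 6·22=132, C5→C 2·20=40, C6→B 4·15=60, C7→C 14·20=280, C8→C 7·15=105. Service 869; fixed 390; total 1259.
{A, B}: C1→B 3·21=63, C2→B 7·15=105, C3→B 4·21=84, C4→B 6·22=132, C5→A 6·20=120, C6→A 4·15=60, C7→A 3·20=60, C8→A 2·15=30. Service 654; fixed 609; total 1263.
{C, D}: service 800 + fixed 465 = 1265
{A, B, C, D}: service 493 + fixed 1074 = 1567
(All 15 nonempty subsets were checked; B and C is lowest.)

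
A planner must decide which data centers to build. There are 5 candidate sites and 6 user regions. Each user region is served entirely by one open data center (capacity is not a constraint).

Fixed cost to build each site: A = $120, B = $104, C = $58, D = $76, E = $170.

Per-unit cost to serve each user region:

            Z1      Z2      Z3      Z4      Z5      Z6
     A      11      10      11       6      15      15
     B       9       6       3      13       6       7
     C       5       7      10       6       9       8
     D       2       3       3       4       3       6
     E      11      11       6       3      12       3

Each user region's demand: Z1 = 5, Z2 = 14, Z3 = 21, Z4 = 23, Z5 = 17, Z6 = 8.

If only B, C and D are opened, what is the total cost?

Total cost: 544

Each user region is assigned to its cheapest site among the open ones.
{B, C, D}: Z1→D 2·5=10, Z2→D 3·14=42, Z3→B 3·21=63, Z4→D 4·23=92, Z5→D 3·17=51, Z6→D 6·8=48. Service 306; fixed 238; total 544.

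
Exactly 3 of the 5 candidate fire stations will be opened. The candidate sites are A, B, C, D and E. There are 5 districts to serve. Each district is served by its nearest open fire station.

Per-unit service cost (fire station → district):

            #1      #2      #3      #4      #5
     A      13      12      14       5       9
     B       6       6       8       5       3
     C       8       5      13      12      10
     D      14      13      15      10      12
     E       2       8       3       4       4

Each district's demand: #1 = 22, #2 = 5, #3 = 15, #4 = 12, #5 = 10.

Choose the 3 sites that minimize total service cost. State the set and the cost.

With exactly 3 open, each district uses its cheapest among the chosen.
{B, C, E}: #1→E 2·22=44, #2→C 5·5=25, #3→E 3·15=45, #4→E 4·12=48, #5→B 3·10=30. Service cost 192.
{A, B, E}: service cost 197
{B, D, E}: service cost 197
Among all 10 size-3 choices, {B, C, E} is lowest.

Choose B, C and E; total service cost 192.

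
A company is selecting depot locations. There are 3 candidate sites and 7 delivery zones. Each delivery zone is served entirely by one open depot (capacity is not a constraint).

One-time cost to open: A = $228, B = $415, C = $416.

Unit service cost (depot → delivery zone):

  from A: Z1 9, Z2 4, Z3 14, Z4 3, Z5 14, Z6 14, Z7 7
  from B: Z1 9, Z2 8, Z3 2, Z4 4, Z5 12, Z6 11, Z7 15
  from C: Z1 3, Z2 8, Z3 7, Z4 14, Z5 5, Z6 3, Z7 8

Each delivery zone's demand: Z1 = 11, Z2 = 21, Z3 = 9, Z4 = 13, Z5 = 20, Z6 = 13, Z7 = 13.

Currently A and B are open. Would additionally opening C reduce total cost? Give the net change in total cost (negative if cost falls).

Current service cost with {A, B}: 714.
Adding C: each delivery zone re-picks its cheapest; new service cost 404, saving 310.
Extra fixed cost: 416. Net change = 416 − 310 = 106.
(Totals: 1357 → 1463.)

No — net change +106 (cost rises by 106).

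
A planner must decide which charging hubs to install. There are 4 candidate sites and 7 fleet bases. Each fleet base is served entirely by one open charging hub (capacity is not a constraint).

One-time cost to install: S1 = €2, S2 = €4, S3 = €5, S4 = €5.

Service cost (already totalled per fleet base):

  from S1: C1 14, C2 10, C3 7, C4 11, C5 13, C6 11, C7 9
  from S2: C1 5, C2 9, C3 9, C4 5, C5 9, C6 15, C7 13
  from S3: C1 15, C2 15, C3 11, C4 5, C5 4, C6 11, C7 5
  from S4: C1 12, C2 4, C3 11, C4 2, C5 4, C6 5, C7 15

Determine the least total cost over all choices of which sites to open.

Minimum total cost: 47

For any fixed open set, each fleet base goes to its cheapest open site; total = fixed + service.
{S1, S2, S4}: C1→S2 5, C2→S4 4, C3→S1 7, C4→S4 2, C5→S4 4, C6→S4 5, C7→S1 9. Service 36; fixed 11; total 47.
{S1, S2, S3, S4}: service 32 + fixed 16 = 48
{S2, S3, S4}: service 34 + fixed 14 = 48
{S1}: service 75 + fixed 2 = 77
(All 15 nonempty subsets were checked; S1, S2 and S4 is lowest.)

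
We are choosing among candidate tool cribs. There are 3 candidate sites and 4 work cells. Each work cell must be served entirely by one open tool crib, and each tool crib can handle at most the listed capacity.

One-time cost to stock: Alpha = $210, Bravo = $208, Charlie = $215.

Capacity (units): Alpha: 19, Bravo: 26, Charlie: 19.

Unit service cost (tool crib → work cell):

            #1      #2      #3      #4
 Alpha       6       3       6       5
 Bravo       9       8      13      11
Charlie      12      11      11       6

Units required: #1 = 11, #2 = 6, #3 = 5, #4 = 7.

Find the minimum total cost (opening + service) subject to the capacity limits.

Open {Alpha, Bravo}: #1→Bravo 9·11=99, #2→Alpha 3·6=18, #3→Alpha 6·5=30, #4→Alpha 5·7=35.
Loads: Alpha carries 18/19, Bravo carries 11/26. Service 182; fixed 418; total 600.
Next best feasible plan costs 606.

Minimum total cost: 600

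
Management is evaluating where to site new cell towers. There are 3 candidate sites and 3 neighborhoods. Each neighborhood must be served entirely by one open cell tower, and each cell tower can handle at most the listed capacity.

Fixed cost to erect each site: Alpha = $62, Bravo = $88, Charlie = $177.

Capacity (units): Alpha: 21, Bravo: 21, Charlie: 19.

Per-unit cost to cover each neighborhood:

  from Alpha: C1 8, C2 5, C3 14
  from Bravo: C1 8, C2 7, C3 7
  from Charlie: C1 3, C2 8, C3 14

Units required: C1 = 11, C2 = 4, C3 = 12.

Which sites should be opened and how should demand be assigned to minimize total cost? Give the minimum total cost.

Minimum total cost: 342

Open {Alpha, Bravo}: C1→Alpha 8·11=88, C2→Alpha 5·4=20, C3→Bravo 7·12=84.
Loads: Alpha carries 15/21, Bravo carries 12/21. Service 192; fixed 150; total 342.
Next best feasible plan costs 350.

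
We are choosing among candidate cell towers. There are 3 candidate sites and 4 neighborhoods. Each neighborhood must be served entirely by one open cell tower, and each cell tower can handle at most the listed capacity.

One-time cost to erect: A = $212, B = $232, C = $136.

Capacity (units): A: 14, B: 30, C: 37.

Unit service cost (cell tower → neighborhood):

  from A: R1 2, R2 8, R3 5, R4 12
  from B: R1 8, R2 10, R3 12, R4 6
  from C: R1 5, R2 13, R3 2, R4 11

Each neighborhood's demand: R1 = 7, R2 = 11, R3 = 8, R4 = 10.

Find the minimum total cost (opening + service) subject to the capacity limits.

Open {C}: R1→C 5·7=35, R2→C 13·11=143, R3→C 2·8=16, R4→C 11·10=110.
Loads: C carries 36/37. Service 304; fixed 136; total 440.
Next best feasible plan costs 589.

Minimum total cost: 440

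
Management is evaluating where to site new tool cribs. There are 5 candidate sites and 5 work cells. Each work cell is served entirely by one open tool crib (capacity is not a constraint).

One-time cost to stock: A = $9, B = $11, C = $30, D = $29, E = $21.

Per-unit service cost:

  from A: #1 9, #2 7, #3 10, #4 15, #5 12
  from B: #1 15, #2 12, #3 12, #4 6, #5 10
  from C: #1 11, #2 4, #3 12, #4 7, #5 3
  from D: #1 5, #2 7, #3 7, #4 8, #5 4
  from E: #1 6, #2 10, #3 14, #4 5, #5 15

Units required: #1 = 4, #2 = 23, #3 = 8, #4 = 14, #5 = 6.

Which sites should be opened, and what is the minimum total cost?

Open C, D and E; minimum total cost 336.

For any fixed open set, each work cell goes to its cheapest open site; total = fixed + service.
{C, D, E}: #1→D 5·4=20, #2→C 4·23=92, #3→D 7·8=56, #4→E 5·14=70, #5→C 3·6=18. Service 256; fixed 80; total 336.
{B, C, D}: #1→D 5·4=20, #2→C 4·23=92, #3→D 7·8=56, #4→B 6·14=84, #5→C 3·6=18. Service 270; fixed 70; total 340.
{C, D}: #1→D 5·4=20, #2→C 4·23=92, #3→D 7·8=56, #4→C 7·14=98, #5→C 3·6=18. Service 284; fixed 59; total 343.
{A, B, C, D, E}: #1→D 5·4=20, #2→C 4·23=92, #3→D 7·8=56, #4→E 5·14=70, #5→C 3·6=18. Service 256; fixed 100; total 356.
No other subset beats 336.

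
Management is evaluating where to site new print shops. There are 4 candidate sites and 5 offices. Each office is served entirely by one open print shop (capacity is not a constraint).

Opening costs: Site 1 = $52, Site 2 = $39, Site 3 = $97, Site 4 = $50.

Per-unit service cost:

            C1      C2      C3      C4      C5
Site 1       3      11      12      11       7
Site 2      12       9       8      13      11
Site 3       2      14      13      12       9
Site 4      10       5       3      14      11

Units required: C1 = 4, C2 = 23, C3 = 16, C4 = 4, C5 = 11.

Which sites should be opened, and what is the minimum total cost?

Open Site 1 and Site 4; minimum total cost 398.

For any fixed open set, each office goes to its cheapest open site; total = fixed + service.
{Site 1, Site 4}: C1→Site 1 3·4=12, C2→Site 4 5·23=115, C3→Site 4 3·16=48, C4→Site 1 11·4=44, C5→Site 1 7·11=77. Service 296; fixed 102; total 398.
{Site 4}: service 380 + fixed 50 = 430
{Site 1, Site 2, Site 4}: C1→Site 1 3·4=12, C2→Site 4 5·23=115, C3→Site 4 3·16=48, C4→Site 1 11·4=44, C5→Site 1 7·11=77. Service 296; fixed 141; total 437.
{Site 1, Site 2, Site 3, Site 4}: service 292 + fixed 238 = 530
No other subset beats 398.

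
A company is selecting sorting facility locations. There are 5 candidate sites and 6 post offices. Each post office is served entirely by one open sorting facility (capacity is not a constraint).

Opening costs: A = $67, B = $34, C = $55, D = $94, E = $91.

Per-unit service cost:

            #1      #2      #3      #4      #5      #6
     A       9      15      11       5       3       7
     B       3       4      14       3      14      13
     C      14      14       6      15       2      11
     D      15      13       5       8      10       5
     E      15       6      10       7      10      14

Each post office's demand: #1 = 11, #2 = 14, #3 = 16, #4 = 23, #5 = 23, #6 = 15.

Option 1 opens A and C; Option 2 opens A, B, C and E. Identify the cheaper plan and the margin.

Option 1: {A, C}: #1→A 9·11=99, #2→C 14·14=196, #3→C 6·16=96, #4→A 5·23=115, #5→C 2·23=46, #6→A 7·15=105. Service 657; fixed 122; total 779.
Option 2: {A, B, C, E}: #1→B 3·11=33, #2→B 4·14=56, #3→C 6·16=96, #4→B 3·23=69, #5→C 2·23=46, #6→A 7·15=105. Service 405; fixed 247; total 652.
Difference: |779 − 652| = 127.

Option 2 is cheaper by 127.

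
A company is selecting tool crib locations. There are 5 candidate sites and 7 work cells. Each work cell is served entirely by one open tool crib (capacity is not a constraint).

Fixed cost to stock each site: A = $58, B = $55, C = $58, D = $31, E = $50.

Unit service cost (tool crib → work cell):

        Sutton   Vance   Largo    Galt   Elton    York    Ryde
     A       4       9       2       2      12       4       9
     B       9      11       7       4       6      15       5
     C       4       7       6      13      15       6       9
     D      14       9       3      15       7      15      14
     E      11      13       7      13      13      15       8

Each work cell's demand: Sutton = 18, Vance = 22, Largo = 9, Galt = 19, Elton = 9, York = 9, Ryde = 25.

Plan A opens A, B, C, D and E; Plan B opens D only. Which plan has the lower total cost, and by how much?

Plan A: {A, B, C, D, E}: Sutton→A 4·18=72, Vance→C 7·22=154, Largo→A 2·9=18, Galt→A 2·19=38, Elton→B 6·9=54, York→A 4·9=36, Ryde→B 5·25=125. Service 497; fixed 252; total 749.
Plan B: {D}: Sutton→D 14·18=252, Vance→D 9·22=198, Largo→D 3·9=27, Galt→D 15·19=285, Elton→D 7·9=63, York→D 15·9=135, Ryde→D 14·25=350. Service 1310; fixed 31; total 1341.
Difference: |749 − 1341| = 592.

Plan A is cheaper by 592.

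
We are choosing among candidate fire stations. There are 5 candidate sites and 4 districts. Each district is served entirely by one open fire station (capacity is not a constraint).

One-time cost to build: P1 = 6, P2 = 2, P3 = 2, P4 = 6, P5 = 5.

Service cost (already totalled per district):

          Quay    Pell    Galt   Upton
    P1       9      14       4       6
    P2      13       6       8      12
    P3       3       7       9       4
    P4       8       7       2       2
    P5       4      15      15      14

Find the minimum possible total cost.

Minimum total cost: 22

For any fixed open set, each district goes to its cheapest open site; total = fixed + service.
{P3, P4}: Quay→P3 3, Pell→P3 7, Galt→P4 2, Upton→P4 2. Service 14; fixed 8; total 22.
{P2, P3, P4}: service 13 + fixed 10 = 23
{P2, P3}: service 21 + fixed 4 = 25
{P1, P2, P3, P4, P5}: service 13 + fixed 21 = 34
No other subset beats 22.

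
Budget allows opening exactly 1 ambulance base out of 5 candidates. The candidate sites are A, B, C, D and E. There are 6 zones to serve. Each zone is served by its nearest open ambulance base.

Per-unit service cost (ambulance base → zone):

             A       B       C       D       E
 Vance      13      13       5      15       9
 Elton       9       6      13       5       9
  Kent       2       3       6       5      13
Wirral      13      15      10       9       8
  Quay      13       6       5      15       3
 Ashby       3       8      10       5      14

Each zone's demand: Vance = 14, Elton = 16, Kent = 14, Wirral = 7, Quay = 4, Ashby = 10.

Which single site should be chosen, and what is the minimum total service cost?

With exactly 1 open, each zone uses its cheapest among the chosen.
{A}: Vance→A 13·14=182, Elton→A 9·16=144, Kent→A 2·14=28, Wirral→A 13·7=91, Quay→A 13·4=52, Ashby→A 3·10=30. Service cost 527.
{B}: service cost 529
{D}: service cost 533
Among all 5 size-1 choices, {A} is lowest.

Choose A only; total service cost 527.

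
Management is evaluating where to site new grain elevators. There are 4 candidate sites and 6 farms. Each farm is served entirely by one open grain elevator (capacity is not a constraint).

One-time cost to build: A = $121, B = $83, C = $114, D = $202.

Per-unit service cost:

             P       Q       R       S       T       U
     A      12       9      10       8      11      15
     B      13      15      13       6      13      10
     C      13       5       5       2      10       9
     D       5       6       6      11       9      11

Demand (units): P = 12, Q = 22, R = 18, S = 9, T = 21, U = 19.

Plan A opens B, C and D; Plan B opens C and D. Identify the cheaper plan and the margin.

Plan A: {B, C, D}: P→D 5·12=60, Q→C 5·22=110, R→C 5·18=90, S→C 2·9=18, T→D 9·21=189, U→C 9·19=171. Service 638; fixed 399; total 1037.
Plan B: {C, D}: P→D 5·12=60, Q→C 5·22=110, R→C 5·18=90, S→C 2·9=18, T→D 9·21=189, U→C 9·19=171. Service 638; fixed 316; total 954.
Difference: |1037 − 954| = 83.

Plan B is cheaper by 83.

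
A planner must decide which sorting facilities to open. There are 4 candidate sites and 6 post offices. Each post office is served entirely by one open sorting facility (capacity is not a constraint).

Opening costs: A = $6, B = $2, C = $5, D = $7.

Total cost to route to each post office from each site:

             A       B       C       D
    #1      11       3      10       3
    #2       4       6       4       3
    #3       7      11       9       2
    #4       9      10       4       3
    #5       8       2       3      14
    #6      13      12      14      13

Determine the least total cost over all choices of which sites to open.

For any fixed open set, each post office goes to its cheapest open site; total = fixed + service.
{B, D}: #1→B 3, #2→D 3, #3→D 2, #4→D 3, #5→B 2, #6→B 12. Service 25; fixed 9; total 34.
{B, C, D}: service 25 + fixed 14 = 39
{C, D}: service 27 + fixed 12 = 39
{A, B, C, D}: service 25 + fixed 20 = 45
No other subset beats 34.

Minimum total cost: 34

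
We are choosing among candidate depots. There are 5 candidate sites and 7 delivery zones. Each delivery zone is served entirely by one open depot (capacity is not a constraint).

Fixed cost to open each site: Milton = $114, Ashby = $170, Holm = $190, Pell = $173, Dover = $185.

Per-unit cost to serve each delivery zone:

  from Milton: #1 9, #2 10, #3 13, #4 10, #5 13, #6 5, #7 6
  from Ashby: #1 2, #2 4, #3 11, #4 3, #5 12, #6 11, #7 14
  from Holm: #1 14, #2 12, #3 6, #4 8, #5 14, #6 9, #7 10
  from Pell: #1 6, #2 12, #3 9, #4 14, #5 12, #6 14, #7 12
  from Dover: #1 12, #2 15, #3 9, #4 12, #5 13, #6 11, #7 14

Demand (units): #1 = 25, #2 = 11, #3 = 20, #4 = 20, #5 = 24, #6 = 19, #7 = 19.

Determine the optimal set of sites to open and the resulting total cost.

For any fixed open set, each delivery zone goes to its cheapest open site; total = fixed + service.
{Milton, Ashby}: #1→Ashby 2·25=50, #2→Ashby 4·11=44, #3→Ashby 11·20=220, #4→Ashby 3·20=60, #5→Ashby 12·24=288, #6→Milton 5·19=95, #7→Milton 6·19=114. Service 871; fixed 284; total 1155.
{Milton, Ashby, Holm}: service 771 + fixed 474 = 1245
{Ashby, Holm}: service 923 + fixed 360 = 1283
{Milton, Ashby, Holm, Pell, Dover}: service 771 + fixed 832 = 1603
No other subset beats 1155.

Open Milton and Ashby; minimum total cost 1155.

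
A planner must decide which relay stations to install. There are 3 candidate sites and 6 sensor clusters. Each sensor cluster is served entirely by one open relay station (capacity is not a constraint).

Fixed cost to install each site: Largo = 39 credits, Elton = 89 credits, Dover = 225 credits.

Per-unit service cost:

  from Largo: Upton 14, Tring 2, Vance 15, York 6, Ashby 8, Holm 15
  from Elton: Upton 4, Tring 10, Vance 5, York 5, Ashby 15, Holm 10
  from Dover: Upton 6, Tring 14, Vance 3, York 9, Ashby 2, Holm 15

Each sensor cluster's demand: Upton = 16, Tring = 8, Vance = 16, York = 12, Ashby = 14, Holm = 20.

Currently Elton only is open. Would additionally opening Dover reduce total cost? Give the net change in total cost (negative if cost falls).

No — net change +11 (cost rises by 11).

Current service cost with {Elton}: 694.
Adding Dover: each sensor cluster re-picks its cheapest; new service cost 480, saving 214.
Extra fixed cost: 225. Net change = 225 − 214 = 11.
(Totals: 783 → 794.)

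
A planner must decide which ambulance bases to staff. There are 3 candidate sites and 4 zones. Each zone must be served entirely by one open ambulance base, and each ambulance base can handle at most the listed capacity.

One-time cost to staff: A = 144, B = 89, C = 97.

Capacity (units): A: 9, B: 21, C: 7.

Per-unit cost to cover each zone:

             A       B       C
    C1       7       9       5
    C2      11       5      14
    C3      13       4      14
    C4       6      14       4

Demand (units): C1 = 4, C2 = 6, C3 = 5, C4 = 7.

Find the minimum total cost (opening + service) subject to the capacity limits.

Minimum total cost: 300

Open {B, C}: C1→B 9·4=36, C2→B 5·6=30, C3→B 4·5=20, C4→C 4·7=28.
Loads: B carries 15/21, C carries 7/7. Service 114; fixed 186; total 300.
Next best feasible plan costs 354.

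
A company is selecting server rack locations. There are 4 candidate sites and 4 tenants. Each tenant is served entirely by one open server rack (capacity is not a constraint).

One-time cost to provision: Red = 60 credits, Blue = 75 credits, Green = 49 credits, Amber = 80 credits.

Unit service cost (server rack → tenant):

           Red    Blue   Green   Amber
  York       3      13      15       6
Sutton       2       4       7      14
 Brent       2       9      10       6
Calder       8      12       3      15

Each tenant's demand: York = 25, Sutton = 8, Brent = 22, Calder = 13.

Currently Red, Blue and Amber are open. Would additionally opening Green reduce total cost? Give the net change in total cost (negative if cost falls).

Yes — net change −16 (cost falls by 16).

Current service cost with {Red, Blue, Amber}: 239.
Adding Green: each tenant re-picks its cheapest; new service cost 174, saving 65.
Extra fixed cost: 49. Net change = 49 − 65 = -16.
(Totals: 454 → 438.)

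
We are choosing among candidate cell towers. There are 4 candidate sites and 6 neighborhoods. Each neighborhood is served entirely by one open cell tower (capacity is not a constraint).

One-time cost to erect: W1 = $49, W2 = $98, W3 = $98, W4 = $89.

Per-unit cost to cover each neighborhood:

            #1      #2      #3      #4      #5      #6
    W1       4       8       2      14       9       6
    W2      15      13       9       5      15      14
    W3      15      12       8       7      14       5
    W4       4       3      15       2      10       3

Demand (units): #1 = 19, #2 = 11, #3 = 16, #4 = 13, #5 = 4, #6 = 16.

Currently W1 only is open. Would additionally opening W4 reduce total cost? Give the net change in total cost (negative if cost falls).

Yes — net change −170 (cost falls by 170).

Current service cost with {W1}: 510.
Adding W4: each neighborhood re-picks its cheapest; new service cost 251, saving 259.
Extra fixed cost: 89. Net change = 89 − 259 = -170.
(Totals: 559 → 389.)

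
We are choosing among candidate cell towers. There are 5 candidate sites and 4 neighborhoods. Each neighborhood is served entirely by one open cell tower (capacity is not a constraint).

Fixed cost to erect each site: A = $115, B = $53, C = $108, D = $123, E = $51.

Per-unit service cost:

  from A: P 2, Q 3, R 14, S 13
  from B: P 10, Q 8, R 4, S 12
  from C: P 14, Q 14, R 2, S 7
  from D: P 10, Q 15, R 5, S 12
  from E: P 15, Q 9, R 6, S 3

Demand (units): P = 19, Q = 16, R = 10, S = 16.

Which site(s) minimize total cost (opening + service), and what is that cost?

For any fixed open set, each neighborhood goes to its cheapest open site; total = fixed + service.
{A, E}: P→A 2·19=38, Q→A 3·16=48, R→E 6·10=60, S→E 3·16=48. Service 194; fixed 166; total 360.
{A, B, E}: service 174 + fixed 219 = 393
{A, C, E}: P→A 2·19=38, Q→A 3·16=48, R→C 2·10=20, S→E 3·16=48. Service 154; fixed 274; total 428.
{A, B, C, D, E}: service 154 + fixed 450 = 604
No other subset beats 360.

Open A and E; minimum total cost 360.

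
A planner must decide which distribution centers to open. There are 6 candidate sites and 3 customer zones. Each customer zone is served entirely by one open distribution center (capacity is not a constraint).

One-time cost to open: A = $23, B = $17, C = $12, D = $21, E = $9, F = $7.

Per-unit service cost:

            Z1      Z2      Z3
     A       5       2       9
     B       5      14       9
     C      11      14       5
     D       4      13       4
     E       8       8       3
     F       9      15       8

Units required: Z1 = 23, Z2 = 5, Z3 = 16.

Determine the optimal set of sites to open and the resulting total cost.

Open A, D and E; minimum total cost 203.

For any fixed open set, each customer zone goes to its cheapest open site; total = fixed + service.
{A, D, E}: Z1→D 4·23=92, Z2→A 2·5=10, Z3→E 3·16=48. Service 150; fixed 53; total 203.
{A, E}: service 173 + fixed 32 = 205
{A, D}: service 166 + fixed 44 = 210
{A, B, C, D, E, F}: Z1→D 4·23=92, Z2→A 2·5=10, Z3→E 3·16=48. Service 150; fixed 89; total 239.
No other subset beats 203.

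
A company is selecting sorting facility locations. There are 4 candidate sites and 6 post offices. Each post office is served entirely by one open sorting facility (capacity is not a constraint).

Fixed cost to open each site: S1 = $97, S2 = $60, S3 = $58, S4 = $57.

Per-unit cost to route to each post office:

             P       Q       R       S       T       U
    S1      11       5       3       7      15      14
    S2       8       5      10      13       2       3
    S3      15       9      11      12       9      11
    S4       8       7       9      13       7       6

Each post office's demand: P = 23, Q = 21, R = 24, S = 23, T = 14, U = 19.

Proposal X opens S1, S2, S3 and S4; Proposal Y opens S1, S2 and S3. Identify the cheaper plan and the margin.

Proposal X: {S1, S2, S3, S4}: P→S2 8·23=184, Q→S1 5·21=105, R→S1 3·24=72, S→S1 7·23=161, T→S2 2·14=28, U→S2 3·19=57. Service 607; fixed 272; total 879.
Proposal Y: {S1, S2, S3}: P→S2 8·23=184, Q→S1 5·21=105, R→S1 3·24=72, S→S1 7·23=161, T→S2 2·14=28, U→S2 3·19=57. Service 607; fixed 215; total 822.
Difference: |879 − 822| = 57.

Proposal Y is cheaper by 57.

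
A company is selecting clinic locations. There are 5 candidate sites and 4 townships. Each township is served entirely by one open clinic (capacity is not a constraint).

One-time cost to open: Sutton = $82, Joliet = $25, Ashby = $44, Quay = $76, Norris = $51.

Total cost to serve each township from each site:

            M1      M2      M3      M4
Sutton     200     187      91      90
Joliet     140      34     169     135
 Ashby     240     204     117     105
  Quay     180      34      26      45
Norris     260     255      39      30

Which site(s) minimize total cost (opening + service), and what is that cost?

For any fixed open set, each township goes to its cheapest open site; total = fixed + service.
{Joliet, Norris}: M1→Joliet 140, M2→Joliet 34, M3→Norris 39, M4→Norris 30. Service 243; fixed 76; total 319.
{Joliet, Quay}: M1→Joliet 140, M2→Joliet 34, M3→Quay 26, M4→Quay 45. Service 245; fixed 101; total 346.
{Quay}: M1→Quay 180, M2→Quay 34, M3→Quay 26, M4→Quay 45. Service 285; fixed 76; total 361.
{Sutton, Joliet, Ashby, Quay, Norris}: service 230 + fixed 278 = 508
No other subset beats 319.

Open Joliet and Norris; minimum total cost 319.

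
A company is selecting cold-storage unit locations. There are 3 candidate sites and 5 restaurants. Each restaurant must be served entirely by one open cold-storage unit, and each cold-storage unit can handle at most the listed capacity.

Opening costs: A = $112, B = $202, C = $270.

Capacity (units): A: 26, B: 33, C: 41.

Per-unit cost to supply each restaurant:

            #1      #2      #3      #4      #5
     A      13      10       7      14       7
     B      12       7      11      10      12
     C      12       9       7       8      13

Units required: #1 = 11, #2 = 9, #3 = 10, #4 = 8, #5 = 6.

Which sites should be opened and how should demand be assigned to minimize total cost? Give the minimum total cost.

Minimum total cost: 701

Open {A, B}: #1→B 12·11=132, #2→B 7·9=63, #3→A 7·10=70, #4→B 10·8=80, #5→A 7·6=42.
Loads: A carries 16/26, B carries 28/33. Service 387; fixed 314; total 701.
Next best feasible plan costs 728.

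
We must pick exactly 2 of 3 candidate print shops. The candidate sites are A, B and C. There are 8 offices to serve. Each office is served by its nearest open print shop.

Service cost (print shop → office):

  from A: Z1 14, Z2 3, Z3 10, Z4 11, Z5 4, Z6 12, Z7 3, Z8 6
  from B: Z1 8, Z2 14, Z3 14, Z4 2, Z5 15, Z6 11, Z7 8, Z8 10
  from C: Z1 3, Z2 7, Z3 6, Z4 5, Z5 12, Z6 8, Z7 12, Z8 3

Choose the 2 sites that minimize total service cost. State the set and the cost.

Choose A and C; total service cost 35.

With exactly 2 open, each office uses its cheapest among the chosen.
{A, C}: Z1→C 3, Z2→A 3, Z3→C 6, Z4→C 5, Z5→A 4, Z6→C 8, Z7→A 3, Z8→C 3. Service cost 35.
{A, B}: service cost 47
{B, C}: service cost 49
Among all 3 size-2 choices, {A, C} is lowest.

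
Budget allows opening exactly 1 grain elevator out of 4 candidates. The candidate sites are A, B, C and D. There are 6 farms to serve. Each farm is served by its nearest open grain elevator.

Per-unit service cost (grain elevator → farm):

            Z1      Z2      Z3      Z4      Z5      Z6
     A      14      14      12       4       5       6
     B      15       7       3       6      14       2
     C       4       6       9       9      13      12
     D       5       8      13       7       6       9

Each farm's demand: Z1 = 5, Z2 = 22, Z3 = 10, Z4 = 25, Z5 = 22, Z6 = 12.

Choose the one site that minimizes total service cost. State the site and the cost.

Choose B only; total service cost 741.

With exactly 1 open, each farm uses its cheapest among the chosen.
{B}: Z1→B 15·5=75, Z2→B 7·22=154, Z3→B 3·10=30, Z4→B 6·25=150, Z5→B 14·22=308, Z6→B 2·12=24. Service cost 741.
{D}: service cost 746
{A}: service cost 780
Among all 4 size-1 choices, {B} is lowest.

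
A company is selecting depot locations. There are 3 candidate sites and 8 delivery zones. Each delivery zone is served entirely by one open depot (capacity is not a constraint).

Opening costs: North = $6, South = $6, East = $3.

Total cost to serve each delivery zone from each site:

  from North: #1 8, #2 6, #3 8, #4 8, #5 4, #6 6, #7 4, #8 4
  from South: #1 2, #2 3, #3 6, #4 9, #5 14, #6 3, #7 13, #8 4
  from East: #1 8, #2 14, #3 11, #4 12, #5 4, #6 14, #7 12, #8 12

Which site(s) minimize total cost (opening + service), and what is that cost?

For any fixed open set, each delivery zone goes to its cheapest open site; total = fixed + service.
{North, South}: #1→South 2, #2→South 3, #3→South 6, #4→North 8, #5→North 4, #6→South 3, #7→North 4, #8→North 4. Service 34; fixed 12; total 46.
{North, South, East}: #1→South 2, #2→South 3, #3→South 6, #4→North 8, #5→North 4, #6→South 3, #7→North 4, #8→North 4. Service 34; fixed 15; total 49.
{South, East}: service 43 + fixed 9 = 52
{East}: service 87 + fixed 3 = 90
(All 7 nonempty subsets were checked; North and South is lowest.)

Open North and South; minimum total cost 46.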